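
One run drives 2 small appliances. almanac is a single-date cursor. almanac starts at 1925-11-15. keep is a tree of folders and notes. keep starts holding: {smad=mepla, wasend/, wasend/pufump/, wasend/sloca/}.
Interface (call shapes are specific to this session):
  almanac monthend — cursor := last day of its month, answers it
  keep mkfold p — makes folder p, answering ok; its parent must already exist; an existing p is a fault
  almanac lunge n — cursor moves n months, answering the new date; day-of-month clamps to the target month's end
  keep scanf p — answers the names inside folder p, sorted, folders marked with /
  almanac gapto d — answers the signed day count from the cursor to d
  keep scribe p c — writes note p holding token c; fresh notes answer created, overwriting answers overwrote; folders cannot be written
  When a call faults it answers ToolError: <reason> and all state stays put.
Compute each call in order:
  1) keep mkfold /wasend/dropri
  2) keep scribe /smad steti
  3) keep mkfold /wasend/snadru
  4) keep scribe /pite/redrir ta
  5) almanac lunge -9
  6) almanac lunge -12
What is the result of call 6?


Answer: 1924-02-15

Derivation:
I call keep mkfold passing p=/wasend/dropri, → ok.
Invoking keep scribe passing p=/smad, c=steti, and get overwrote.
Invoking keep mkfold passing p=/wasend/snadru, and see ok.
Next I call keep scribe passing p=/pite/redrir, c=ta, giving ToolError: no parent.
Calling almanac lunge passing n=-9, → 1925-02-15.
Using almanac lunge passing n=-12, — result: 1924-02-15.


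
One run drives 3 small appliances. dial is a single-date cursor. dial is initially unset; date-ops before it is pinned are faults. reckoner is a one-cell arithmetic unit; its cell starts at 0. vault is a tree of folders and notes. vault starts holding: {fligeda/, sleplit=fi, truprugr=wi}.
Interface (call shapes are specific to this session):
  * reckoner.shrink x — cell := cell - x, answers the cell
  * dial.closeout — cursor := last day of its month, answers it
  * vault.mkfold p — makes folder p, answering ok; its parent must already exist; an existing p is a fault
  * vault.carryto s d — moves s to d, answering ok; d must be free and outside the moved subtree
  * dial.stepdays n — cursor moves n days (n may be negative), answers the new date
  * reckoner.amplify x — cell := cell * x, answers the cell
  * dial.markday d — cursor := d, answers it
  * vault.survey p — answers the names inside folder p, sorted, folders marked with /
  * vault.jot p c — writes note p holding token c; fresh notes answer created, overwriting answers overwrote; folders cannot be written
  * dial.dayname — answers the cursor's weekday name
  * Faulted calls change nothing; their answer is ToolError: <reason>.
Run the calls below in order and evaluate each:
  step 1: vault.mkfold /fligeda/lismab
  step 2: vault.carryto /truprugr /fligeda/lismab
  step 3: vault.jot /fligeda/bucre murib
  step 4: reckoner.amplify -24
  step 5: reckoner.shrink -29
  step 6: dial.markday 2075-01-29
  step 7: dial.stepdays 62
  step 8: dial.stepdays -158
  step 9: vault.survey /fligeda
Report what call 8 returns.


Answer: 2074-10-25

Derivation:
[in] mkfold p: /fligeda/lismab
:: ok
[in] carryto s: /truprugr d: /fligeda/lismab
:: ToolError: exists
[in] jot p: /fligeda/bucre c: murib
:: created
[in] amplify x: -24
:: 0
[in] shrink x: -29
:: 29
[in] markday d: 2075-01-29
:: 2075-01-29
[in] stepdays n: 62
:: 2075-04-01
[in] stepdays n: -158
:: 2074-10-25
[in] survey p: /fligeda
:: [bucre, lismab/]


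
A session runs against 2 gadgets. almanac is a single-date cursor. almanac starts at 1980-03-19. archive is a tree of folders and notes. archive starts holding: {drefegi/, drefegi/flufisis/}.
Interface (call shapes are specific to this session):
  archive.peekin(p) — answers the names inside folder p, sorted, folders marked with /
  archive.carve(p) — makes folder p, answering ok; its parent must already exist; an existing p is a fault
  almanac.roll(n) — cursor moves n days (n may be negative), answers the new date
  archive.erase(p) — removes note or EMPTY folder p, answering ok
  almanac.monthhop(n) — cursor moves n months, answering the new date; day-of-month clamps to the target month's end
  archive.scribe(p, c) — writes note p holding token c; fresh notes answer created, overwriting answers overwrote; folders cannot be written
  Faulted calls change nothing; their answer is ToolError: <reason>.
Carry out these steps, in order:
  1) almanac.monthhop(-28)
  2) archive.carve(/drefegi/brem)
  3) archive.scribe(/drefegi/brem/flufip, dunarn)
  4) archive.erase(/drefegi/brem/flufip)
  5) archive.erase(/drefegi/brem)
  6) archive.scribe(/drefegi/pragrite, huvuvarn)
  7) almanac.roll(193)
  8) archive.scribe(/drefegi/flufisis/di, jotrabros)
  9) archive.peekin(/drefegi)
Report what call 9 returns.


% 1. monthhop(n→-28) == 1977-11-19
% 2. carve(p→/drefegi/brem) == ok
% 3. scribe(p→/drefegi/brem/flufip, c→dunarn) == created
% 4. erase(p→/drefegi/brem/flufip) == ok
% 5. erase(p→/drefegi/brem) == ok
% 6. scribe(p→/drefegi/pragrite, c→huvuvarn) == created
% 7. roll(n→193) == 1978-05-31
% 8. scribe(p→/drefegi/flufisis/di, c→jotrabros) == created
% 9. peekin(p→/drefegi) == [flufisis/, pragrite]

Answer: [flufisis/, pragrite]


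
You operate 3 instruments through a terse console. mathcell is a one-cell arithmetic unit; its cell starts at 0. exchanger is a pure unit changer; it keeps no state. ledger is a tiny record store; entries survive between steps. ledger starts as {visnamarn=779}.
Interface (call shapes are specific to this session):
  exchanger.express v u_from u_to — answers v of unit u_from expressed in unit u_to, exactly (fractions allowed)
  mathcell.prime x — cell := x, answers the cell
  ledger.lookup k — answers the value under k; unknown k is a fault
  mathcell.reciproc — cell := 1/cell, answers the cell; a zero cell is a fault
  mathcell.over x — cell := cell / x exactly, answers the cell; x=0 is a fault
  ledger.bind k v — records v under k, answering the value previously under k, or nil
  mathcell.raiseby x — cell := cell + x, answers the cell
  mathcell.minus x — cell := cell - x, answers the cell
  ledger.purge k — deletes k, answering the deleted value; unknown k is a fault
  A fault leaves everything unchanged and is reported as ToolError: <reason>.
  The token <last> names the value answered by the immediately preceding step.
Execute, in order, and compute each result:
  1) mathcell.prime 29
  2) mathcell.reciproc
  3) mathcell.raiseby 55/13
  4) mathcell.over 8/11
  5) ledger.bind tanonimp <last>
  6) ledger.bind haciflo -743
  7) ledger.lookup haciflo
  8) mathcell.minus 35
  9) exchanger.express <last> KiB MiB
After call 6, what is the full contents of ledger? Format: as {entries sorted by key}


-> mathcell.prime(x=29)
<- 29
-> mathcell.reciproc()
<- 1/29
-> mathcell.raiseby(x=55/13)
<- 1608/377
-> mathcell.over(x=8/11)
<- 2211/377
-> ledger.bind(k=tanonimp, v=<last>)
<- nil
-> ledger.bind(k=haciflo, v=-743)
<- nil
-> ledger.lookup(k=haciflo)
<- -743
-> mathcell.minus(x=35)
<- -10984/377
-> exchanger.express(v=<last>, u_from=KiB, u_to=MiB)
<- -1373/48256

Answer: {haciflo=-743, tanonimp=2211/377, visnamarn=779}


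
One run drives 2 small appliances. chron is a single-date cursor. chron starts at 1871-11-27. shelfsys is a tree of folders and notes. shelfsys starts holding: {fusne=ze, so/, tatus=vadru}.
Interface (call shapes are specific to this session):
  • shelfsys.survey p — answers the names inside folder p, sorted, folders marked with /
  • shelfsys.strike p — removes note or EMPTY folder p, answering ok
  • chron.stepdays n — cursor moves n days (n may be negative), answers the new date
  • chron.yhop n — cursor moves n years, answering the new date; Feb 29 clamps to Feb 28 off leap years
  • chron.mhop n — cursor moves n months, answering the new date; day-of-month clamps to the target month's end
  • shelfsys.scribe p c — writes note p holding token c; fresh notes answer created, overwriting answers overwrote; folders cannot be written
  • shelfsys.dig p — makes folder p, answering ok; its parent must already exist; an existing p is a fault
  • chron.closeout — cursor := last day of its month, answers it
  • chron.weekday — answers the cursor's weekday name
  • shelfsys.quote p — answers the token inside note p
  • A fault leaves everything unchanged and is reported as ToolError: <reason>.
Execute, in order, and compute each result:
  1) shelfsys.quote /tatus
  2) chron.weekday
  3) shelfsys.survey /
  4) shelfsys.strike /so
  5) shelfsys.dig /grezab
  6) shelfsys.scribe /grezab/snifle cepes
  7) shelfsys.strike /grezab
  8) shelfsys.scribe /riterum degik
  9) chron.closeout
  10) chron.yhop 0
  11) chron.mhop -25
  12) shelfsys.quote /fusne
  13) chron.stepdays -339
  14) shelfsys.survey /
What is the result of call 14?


Answer: [fusne, grezab/, riterum, tatus]

Derivation:
;; 1. shelfsys.quote(p='/tatus') == vadru
;; 2. chron.weekday() == Monday
;; 3. shelfsys.survey(p='/') == [fusne, so/, tatus]
;; 4. shelfsys.strike(p='/so') == ok
;; 5. shelfsys.dig(p='/grezab') == ok
;; 6. shelfsys.scribe(p='/grezab/snifle', c='cepes') == created
;; 7. shelfsys.strike(p='/grezab') == ToolError: not empty
;; 8. shelfsys.scribe(p='/riterum', c='degik') == created
;; 9. chron.closeout() == 1871-11-30
;; 10. chron.yhop(n='0') == 1871-11-30
;; 11. chron.mhop(n='-25') == 1869-10-30
;; 12. shelfsys.quote(p='/fusne') == ze
;; 13. chron.stepdays(n='-339') == 1868-11-25
;; 14. shelfsys.survey(p='/') == [fusne, grezab/, riterum, tatus]


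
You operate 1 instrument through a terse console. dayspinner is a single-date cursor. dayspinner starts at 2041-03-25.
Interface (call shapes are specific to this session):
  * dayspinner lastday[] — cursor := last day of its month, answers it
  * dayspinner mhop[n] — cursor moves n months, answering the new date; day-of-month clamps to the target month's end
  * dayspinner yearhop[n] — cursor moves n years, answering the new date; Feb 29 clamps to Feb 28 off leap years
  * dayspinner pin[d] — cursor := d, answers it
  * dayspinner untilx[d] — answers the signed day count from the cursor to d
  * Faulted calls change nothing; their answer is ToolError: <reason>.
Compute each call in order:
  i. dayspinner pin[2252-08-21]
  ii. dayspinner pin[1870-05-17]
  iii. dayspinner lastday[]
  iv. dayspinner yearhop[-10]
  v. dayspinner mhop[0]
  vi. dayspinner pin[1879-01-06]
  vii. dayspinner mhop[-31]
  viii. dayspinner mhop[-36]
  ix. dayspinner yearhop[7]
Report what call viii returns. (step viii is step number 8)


Answer: 1873-06-06

Derivation:
-> dayspinner pin(2252-08-21)
<- 2252-08-21
-> dayspinner pin(1870-05-17)
<- 1870-05-17
-> dayspinner lastday()
<- 1870-05-31
-> dayspinner yearhop(-10)
<- 1860-05-31
-> dayspinner mhop(0)
<- 1860-05-31
-> dayspinner pin(1879-01-06)
<- 1879-01-06
-> dayspinner mhop(-31)
<- 1876-06-06
-> dayspinner mhop(-36)
<- 1873-06-06
-> dayspinner yearhop(7)
<- 1880-06-06


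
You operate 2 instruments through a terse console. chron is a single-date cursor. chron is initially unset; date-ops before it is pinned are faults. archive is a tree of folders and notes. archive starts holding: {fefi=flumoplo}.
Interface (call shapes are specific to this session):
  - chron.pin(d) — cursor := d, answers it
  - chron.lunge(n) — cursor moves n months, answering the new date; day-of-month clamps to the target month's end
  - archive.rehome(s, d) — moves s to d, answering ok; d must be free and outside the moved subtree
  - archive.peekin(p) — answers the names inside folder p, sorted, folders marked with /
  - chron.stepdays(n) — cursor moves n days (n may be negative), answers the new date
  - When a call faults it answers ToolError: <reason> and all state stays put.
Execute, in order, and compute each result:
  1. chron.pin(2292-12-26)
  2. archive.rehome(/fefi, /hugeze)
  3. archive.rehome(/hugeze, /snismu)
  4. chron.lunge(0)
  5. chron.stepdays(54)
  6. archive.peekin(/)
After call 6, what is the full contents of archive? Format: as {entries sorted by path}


Answer: {snismu=flumoplo}

Derivation:
Calling pin with d: 2292-12-26, → 2292-12-26.
I try rehome with s: /fefi, d: /hugeze, and get ok.
I use rehome with s: /hugeze, d: /snismu: ok.
I try lunge with n: 0, and get 2292-12-26.
I try stepdays with n: 54, which returns 2293-02-18.
I try peekin with p: /, → [snismu].


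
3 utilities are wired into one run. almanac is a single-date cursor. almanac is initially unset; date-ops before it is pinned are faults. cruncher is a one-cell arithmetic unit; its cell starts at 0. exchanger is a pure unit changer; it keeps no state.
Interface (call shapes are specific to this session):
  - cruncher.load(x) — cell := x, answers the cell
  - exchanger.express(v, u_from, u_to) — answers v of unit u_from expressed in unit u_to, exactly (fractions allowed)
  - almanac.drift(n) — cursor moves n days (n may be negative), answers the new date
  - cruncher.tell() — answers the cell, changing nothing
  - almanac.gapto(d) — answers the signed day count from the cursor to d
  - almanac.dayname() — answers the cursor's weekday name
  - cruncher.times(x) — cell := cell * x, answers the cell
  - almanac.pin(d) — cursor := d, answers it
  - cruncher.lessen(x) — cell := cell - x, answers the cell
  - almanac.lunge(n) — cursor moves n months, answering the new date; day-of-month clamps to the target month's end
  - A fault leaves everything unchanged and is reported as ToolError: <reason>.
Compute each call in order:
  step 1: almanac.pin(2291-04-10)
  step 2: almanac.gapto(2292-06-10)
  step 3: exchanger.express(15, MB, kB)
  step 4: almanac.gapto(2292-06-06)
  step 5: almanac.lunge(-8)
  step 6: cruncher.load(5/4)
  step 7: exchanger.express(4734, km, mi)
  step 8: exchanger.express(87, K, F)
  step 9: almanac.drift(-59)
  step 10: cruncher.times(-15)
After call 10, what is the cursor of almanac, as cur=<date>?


Answer: cur=2290-06-12

Derivation:
> almanac.pin 2291-04-10
[out] 2291-04-10
> almanac.gapto 2292-06-10
[out] 427
> exchanger.express 15 MB kB
[out] 15000
> almanac.gapto 2292-06-06
[out] 423
> almanac.lunge -8
[out] 2290-08-10
> cruncher.load 5/4
[out] 5/4
> exchanger.express 4734 km mi
[out] 4109375/1397
> exchanger.express 87 K F
[out] -30307/100
> almanac.drift -59
[out] 2290-06-12
> cruncher.times -15
[out] -75/4


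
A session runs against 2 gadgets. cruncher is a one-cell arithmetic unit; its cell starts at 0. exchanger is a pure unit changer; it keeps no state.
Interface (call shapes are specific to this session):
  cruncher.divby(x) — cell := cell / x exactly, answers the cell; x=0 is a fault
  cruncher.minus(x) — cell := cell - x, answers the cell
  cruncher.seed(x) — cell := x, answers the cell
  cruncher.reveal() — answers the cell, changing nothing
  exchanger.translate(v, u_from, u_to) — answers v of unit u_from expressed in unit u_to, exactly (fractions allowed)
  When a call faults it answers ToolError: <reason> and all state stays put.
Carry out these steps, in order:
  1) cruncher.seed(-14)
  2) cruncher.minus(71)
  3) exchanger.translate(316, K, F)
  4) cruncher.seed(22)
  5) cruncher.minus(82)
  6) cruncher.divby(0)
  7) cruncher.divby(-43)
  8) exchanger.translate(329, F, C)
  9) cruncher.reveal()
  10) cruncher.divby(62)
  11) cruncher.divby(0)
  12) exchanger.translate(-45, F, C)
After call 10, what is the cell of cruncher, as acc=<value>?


Answer: acc=30/1333

Derivation:
Calling seed on -14: -14.
I use minus on 71, which returns -85.
I run translate on 316, K, F: 10913/100.
Then seed on 22: 22.
I call minus on 82, and get -60.
I invoke divby on 0, and observe ToolError: division by zero.
Then divby on -43, which returns 60/43.
Then translate on 329, F, C, giving 165.
Then reveal, giving 60/43.
I call divby on 62, giving 30/1333.
I run divby on 0: ToolError: division by zero.
Next I call translate on -45, F, C, yielding -385/9.


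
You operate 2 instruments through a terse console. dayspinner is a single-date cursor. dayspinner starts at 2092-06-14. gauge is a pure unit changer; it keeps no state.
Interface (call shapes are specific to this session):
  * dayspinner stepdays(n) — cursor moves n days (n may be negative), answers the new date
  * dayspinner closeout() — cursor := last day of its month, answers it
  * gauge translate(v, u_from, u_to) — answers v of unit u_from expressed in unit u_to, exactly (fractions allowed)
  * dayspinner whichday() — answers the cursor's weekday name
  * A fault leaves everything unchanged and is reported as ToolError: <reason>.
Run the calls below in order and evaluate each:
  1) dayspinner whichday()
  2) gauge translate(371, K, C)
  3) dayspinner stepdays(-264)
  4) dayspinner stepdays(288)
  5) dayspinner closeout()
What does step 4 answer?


Answer: 2092-07-08

Derivation:
>>> dayspinner whichday
  Saturday
>>> gauge translate 371 K C
  1957/20
>>> dayspinner stepdays -264
  2091-09-24
>>> dayspinner stepdays 288
  2092-07-08
>>> dayspinner closeout
  2092-07-31


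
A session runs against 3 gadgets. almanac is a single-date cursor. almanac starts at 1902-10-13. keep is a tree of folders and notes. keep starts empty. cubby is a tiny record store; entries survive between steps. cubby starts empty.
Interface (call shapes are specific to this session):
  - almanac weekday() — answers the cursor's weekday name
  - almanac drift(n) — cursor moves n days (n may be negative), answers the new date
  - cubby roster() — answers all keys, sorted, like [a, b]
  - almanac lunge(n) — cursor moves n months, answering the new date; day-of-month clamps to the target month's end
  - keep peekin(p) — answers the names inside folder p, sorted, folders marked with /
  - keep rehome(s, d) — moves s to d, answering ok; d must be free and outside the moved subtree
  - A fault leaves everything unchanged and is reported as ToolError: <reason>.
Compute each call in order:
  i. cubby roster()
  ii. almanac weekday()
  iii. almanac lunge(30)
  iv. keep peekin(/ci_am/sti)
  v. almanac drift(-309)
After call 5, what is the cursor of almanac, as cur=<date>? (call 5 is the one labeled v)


>> cubby roster()
<< []
>> almanac weekday()
<< Monday
>> almanac lunge(n='30')
<< 1905-04-13
>> keep peekin(p='/ci_am/sti')
<< ToolError: not found
>> almanac drift(n='-309')
<< 1904-06-08

Answer: cur=1904-06-08


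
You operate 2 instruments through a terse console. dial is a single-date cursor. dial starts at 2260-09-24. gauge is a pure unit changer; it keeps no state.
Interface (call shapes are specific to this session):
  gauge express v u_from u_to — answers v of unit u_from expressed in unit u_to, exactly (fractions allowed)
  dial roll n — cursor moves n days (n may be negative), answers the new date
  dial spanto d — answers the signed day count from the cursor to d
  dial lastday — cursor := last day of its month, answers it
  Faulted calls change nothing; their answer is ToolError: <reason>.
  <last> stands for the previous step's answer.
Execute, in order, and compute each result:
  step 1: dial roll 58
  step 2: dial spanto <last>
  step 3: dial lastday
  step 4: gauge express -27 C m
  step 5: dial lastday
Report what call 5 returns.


==> dial roll(58)
<== 2260-11-21
==> dial spanto(<last>)
<== 0
==> dial lastday()
<== 2260-11-30
==> gauge express(-27, C, m)
<== ToolError: incompatible units
==> dial lastday()
<== 2260-11-30

Answer: 2260-11-30


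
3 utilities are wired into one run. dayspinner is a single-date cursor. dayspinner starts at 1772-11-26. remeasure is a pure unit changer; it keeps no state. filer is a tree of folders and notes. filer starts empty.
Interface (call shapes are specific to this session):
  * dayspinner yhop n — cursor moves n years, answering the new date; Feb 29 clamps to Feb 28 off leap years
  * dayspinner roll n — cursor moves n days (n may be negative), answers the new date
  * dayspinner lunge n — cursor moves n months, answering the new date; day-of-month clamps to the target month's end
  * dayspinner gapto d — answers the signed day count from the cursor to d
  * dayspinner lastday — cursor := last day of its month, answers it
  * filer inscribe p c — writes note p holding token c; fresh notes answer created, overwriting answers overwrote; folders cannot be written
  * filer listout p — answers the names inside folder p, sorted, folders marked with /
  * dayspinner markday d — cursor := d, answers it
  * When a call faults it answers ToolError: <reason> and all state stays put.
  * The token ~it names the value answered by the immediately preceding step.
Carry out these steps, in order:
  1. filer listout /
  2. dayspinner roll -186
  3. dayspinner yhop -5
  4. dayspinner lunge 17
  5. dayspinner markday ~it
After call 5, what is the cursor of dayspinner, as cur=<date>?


-- filer listout(p: /) -> []
-- dayspinner roll(n: -186) -> 1772-05-24
-- dayspinner yhop(n: -5) -> 1767-05-24
-- dayspinner lunge(n: 17) -> 1768-10-24
-- dayspinner markday(d: ~it) -> 1768-10-24

Answer: cur=1768-10-24


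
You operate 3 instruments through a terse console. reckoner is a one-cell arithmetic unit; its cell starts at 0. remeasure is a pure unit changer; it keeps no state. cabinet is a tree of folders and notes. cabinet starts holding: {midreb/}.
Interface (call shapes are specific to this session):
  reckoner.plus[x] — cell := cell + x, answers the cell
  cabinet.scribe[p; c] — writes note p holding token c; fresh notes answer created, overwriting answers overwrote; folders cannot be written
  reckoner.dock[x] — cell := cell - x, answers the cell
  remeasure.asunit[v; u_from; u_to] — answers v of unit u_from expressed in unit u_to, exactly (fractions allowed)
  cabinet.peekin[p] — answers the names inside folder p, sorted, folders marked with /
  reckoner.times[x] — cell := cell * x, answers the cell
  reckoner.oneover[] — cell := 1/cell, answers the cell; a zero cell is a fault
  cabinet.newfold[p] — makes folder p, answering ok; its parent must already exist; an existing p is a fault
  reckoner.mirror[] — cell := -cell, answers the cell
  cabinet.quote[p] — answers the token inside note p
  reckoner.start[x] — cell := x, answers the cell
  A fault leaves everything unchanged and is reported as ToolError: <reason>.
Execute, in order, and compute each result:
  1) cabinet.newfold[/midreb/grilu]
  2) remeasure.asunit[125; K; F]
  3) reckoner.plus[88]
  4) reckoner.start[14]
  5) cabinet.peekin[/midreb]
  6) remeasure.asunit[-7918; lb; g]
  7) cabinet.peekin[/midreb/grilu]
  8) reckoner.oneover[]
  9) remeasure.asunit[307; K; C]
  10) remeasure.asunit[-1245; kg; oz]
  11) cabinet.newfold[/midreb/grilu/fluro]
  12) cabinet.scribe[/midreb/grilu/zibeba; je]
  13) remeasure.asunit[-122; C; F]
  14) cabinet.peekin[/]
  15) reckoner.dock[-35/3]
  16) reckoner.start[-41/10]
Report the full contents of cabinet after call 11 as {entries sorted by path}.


Answer: {midreb/, midreb/grilu/, midreb/grilu/fluro/}

Derivation:
;; 1. newfold(/midreb/grilu) -> ok
;; 2. asunit(125, K, F) -> -23467/100
;; 3. plus(88) -> 88
;; 4. start(14) -> 14
;; 5. peekin(/midreb) -> [grilu/]
;; 6. asunit(-7918, lb, g) -> -179577219283/50000
;; 7. peekin(/midreb/grilu) -> []
;; 8. oneover() -> 1/14
;; 9. asunit(307, K, C) -> 677/20
;; 10. asunit(-1245, kg, oz) -> -1992000000000/45359237
;; 11. newfold(/midreb/grilu/fluro) -> ok
;; 12. scribe(/midreb/grilu/zibeba, je) -> created
;; 13. asunit(-122, C, F) -> -938/5
;; 14. peekin(/) -> [midreb/]
;; 15. dock(-35/3) -> 493/42
;; 16. start(-41/10) -> -41/10


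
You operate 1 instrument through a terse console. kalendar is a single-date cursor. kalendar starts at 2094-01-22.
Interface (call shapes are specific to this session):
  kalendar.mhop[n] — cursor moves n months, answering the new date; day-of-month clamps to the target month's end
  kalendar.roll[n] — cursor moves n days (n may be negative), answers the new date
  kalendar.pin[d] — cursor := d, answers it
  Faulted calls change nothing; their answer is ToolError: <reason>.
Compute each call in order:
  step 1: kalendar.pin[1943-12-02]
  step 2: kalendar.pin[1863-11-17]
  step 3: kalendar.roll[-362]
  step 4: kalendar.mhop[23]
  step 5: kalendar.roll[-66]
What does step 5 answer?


Answer: 1864-08-15

Derivation:
Do: kalendar.pin[d='1943-12-02']
See: 1943-12-02
Do: kalendar.pin[d='1863-11-17']
See: 1863-11-17
Do: kalendar.roll[n='-362']
See: 1862-11-20
Do: kalendar.mhop[n='23']
See: 1864-10-20
Do: kalendar.roll[n='-66']
See: 1864-08-15


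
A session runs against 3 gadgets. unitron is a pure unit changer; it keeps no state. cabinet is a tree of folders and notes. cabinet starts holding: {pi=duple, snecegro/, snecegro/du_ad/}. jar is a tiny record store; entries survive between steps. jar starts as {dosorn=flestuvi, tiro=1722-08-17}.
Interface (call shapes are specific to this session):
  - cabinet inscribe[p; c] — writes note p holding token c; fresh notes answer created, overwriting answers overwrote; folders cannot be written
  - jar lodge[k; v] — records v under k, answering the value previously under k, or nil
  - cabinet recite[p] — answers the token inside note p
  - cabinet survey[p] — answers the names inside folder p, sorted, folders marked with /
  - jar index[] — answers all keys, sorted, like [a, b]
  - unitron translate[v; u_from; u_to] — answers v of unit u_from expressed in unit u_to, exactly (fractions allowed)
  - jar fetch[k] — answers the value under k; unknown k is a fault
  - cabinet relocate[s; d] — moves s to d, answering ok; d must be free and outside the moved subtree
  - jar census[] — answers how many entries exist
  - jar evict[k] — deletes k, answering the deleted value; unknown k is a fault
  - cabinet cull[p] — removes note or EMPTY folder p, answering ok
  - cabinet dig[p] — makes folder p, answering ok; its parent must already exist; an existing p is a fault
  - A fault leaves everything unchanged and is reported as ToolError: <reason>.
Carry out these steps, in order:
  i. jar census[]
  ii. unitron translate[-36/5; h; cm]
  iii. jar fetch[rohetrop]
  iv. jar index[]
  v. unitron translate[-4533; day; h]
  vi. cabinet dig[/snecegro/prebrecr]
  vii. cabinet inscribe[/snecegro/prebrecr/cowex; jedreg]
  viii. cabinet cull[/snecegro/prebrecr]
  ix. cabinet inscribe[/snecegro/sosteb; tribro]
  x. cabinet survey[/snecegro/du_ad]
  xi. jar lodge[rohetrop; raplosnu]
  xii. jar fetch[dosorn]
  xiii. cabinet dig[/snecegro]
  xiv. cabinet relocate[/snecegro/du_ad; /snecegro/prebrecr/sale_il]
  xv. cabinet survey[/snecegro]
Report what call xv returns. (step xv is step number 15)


CALL jar census[]
RET  2
CALL unitron translate[v='-36/5'; u_from='h'; u_to='cm']
RET  ToolError: incompatible units
CALL jar fetch[k='rohetrop']
RET  ToolError: no such key rohetrop
CALL jar index[]
RET  [dosorn, tiro]
CALL unitron translate[v='-4533'; u_from='day'; u_to='h']
RET  -108792
CALL cabinet dig[p='/snecegro/prebrecr']
RET  ok
CALL cabinet inscribe[p='/snecegro/prebrecr/cowex'; c='jedreg']
RET  created
CALL cabinet cull[p='/snecegro/prebrecr']
RET  ToolError: not empty
CALL cabinet inscribe[p='/snecegro/sosteb'; c='tribro']
RET  created
CALL cabinet survey[p='/snecegro/du_ad']
RET  []
CALL jar lodge[k='rohetrop'; v='raplosnu']
RET  nil
CALL jar fetch[k='dosorn']
RET  flestuvi
CALL cabinet dig[p='/snecegro']
RET  ToolError: exists
CALL cabinet relocate[s='/snecegro/du_ad'; d='/snecegro/prebrecr/sale_il']
RET  ok
CALL cabinet survey[p='/snecegro']
RET  [prebrecr/, sosteb]

Answer: [prebrecr/, sosteb]


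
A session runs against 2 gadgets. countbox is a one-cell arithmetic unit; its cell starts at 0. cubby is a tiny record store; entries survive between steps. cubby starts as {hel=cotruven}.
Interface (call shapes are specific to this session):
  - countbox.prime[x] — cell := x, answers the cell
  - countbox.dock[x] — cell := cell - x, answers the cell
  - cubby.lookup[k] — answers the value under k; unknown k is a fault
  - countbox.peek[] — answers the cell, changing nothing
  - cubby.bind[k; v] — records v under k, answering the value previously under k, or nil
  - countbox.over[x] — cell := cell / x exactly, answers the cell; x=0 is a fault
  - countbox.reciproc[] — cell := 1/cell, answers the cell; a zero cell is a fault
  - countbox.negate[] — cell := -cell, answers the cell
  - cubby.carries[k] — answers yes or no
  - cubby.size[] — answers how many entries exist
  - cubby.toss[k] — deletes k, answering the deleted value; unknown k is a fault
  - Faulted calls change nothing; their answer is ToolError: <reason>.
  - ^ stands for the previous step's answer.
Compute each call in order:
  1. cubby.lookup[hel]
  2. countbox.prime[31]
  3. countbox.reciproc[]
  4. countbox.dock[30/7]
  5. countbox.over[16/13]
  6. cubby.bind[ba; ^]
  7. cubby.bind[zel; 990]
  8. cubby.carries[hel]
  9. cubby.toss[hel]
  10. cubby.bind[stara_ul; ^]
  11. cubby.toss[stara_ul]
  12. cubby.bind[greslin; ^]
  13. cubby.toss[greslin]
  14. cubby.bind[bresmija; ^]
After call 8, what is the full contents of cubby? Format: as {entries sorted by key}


Next I call cubby.lookup passing hel, which returns cotruven.
I use countbox.prime passing 31, which returns 31.
Next I call countbox.reciproc(), and observe 1/31.
Next I call countbox.dock passing 30/7, and get -923/217.
I run countbox.over passing 16/13, → -11999/3472.
Now I run cubby.bind passing ba, ^, which returns nil.
Next I call cubby.bind passing zel, 990, which returns nil.
I run cubby.carries passing hel, and get yes.
I use cubby.toss passing hel: cotruven.
I try cubby.bind passing stara_ul, ^, and get nil.
I invoke cubby.toss passing stara_ul, and see cotruven.
Invoking cubby.bind passing greslin, ^, giving nil.
Calling cubby.toss passing greslin, — result: cotruven.
Using cubby.bind passing bresmija, ^: nil.

Answer: {ba=-11999/3472, hel=cotruven, zel=990}


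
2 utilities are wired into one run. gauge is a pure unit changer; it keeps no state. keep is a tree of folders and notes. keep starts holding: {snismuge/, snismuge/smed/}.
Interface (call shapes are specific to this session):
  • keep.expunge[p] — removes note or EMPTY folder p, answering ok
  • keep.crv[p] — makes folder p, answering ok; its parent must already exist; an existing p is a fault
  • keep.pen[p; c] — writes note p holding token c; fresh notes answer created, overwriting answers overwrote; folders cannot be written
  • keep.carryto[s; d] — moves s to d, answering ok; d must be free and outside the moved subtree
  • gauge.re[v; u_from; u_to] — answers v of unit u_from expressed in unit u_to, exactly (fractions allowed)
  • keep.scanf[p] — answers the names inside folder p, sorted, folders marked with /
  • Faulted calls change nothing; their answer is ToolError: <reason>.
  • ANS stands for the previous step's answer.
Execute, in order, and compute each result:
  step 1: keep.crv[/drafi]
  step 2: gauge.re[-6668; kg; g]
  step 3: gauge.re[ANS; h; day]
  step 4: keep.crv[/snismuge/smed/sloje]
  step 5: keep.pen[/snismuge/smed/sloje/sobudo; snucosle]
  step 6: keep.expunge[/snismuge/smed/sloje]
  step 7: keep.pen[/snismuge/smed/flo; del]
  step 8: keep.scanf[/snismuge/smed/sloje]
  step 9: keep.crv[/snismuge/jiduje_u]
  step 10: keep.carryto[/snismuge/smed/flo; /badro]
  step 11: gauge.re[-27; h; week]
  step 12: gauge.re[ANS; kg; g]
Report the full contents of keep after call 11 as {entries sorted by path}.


·→ keep.crv(/drafi)
·← ok
·→ gauge.re(-6668, kg, g)
·← -6668000
·→ gauge.re(ANS, h, day)
·← -833500/3
·→ keep.crv(/snismuge/smed/sloje)
·← ok
·→ keep.pen(/snismuge/smed/sloje/sobudo, snucosle)
·← created
·→ keep.expunge(/snismuge/smed/sloje)
·← ToolError: not empty
·→ keep.pen(/snismuge/smed/flo, del)
·← created
·→ keep.scanf(/snismuge/smed/sloje)
·← [sobudo]
·→ keep.crv(/snismuge/jiduje_u)
·← ok
·→ keep.carryto(/snismuge/smed/flo, /badro)
·← ok
·→ gauge.re(-27, h, week)
·← -9/56
·→ gauge.re(ANS, kg, g)
·← -1125/7

Answer: {badro=del, drafi/, snismuge/, snismuge/jiduje_u/, snismuge/smed/, snismuge/smed/sloje/, snismuge/smed/sloje/sobudo=snucosle}


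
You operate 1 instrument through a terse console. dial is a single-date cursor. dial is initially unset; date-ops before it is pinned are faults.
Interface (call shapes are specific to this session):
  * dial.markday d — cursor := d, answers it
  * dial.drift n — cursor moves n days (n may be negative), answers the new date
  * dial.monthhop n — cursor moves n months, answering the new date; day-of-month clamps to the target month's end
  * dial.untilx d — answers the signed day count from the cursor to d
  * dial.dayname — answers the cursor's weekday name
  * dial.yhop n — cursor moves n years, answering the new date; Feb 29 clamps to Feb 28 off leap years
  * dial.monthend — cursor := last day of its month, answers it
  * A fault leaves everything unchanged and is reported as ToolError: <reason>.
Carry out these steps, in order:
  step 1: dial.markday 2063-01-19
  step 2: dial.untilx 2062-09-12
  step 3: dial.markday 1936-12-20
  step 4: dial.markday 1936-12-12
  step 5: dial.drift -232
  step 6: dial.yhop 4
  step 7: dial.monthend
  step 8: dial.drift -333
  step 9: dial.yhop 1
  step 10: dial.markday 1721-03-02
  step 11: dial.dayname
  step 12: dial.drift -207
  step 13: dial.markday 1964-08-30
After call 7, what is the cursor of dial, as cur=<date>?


I use dial.markday(d=2063-01-19), — result: 2063-01-19.
I use dial.untilx(d=2062-09-12), giving -129.
I run dial.markday(d=1936-12-20), and get 1936-12-20.
Invoking dial.markday(d=1936-12-12), → 1936-12-12.
Using dial.drift(n=-232): 1936-04-24.
Calling dial.yhop(n=4), which returns 1940-04-24.
Next I call dial.monthend(), — result: 1940-04-30.
I invoke dial.drift(n=-333), giving 1939-06-02.
Then dial.yhop(n=1), and get 1940-06-02.
Invoking dial.markday(d=1721-03-02), which returns 1721-03-02.
I invoke dial.dayname, — result: Sunday.
Invoking dial.drift(n=-207), giving 1720-08-07.
I use dial.markday(d=1964-08-30), and see 1964-08-30.

Answer: cur=1940-04-30


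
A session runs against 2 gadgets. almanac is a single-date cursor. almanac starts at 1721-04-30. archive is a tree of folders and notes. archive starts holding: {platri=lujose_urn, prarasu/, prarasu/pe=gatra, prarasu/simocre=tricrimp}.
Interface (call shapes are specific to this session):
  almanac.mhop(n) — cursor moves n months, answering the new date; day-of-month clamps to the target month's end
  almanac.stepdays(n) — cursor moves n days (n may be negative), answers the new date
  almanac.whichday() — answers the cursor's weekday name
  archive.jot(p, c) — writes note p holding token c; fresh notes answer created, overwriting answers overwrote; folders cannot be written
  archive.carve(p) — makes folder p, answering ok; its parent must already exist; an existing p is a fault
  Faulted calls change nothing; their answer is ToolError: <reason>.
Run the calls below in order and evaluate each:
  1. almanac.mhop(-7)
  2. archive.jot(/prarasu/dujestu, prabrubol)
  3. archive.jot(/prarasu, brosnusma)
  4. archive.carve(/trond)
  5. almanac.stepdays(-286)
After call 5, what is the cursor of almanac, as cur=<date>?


Answer: cur=1719-12-19

Derivation:
Calling almanac.mhop passing n: -7, and see 1720-09-30.
I call archive.jot passing p: /prarasu/dujestu, c: prabrubol, — result: created.
I invoke archive.jot passing p: /prarasu, c: brosnusma, and see ToolError: is a directory.
Next I call archive.carve passing p: /trond: ok.
I run almanac.stepdays passing n: -286, giving 1719-12-19.


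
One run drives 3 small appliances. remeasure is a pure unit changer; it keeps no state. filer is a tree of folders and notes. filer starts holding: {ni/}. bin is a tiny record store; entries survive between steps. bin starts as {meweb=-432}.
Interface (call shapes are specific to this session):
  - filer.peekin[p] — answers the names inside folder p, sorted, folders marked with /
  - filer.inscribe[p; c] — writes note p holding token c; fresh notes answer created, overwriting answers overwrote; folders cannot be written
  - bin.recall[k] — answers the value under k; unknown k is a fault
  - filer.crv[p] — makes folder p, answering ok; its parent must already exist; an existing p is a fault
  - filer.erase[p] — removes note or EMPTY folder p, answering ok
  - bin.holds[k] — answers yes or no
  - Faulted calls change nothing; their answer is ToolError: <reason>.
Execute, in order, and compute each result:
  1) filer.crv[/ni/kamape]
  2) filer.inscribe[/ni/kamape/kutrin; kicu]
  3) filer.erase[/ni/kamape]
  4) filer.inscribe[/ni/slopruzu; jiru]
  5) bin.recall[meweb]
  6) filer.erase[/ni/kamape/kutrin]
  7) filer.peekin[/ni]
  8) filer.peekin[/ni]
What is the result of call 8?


Step: filer.crv[p='/ni/kamape']
Result: ok
Step: filer.inscribe[p='/ni/kamape/kutrin'; c='kicu']
Result: created
Step: filer.erase[p='/ni/kamape']
Result: ToolError: not empty
Step: filer.inscribe[p='/ni/slopruzu'; c='jiru']
Result: created
Step: bin.recall[k='meweb']
Result: -432
Step: filer.erase[p='/ni/kamape/kutrin']
Result: ok
Step: filer.peekin[p='/ni']
Result: [kamape/, slopruzu]
Step: filer.peekin[p='/ni']
Result: [kamape/, slopruzu]

Answer: [kamape/, slopruzu]


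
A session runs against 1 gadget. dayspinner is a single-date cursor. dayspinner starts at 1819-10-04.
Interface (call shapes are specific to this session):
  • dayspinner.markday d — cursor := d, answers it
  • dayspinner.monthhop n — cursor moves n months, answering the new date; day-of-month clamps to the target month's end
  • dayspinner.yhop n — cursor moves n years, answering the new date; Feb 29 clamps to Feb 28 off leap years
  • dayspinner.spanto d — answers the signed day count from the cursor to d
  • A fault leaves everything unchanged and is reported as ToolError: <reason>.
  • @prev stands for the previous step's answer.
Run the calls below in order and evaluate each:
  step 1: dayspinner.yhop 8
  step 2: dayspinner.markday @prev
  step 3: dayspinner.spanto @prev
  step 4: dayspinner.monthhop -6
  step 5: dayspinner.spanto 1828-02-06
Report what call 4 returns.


·→ yhop(n→8)
·← 1827-10-04
·→ markday(d→@prev)
·← 1827-10-04
·→ spanto(d→@prev)
·← 0
·→ monthhop(n→-6)
·← 1827-04-04
·→ spanto(d→1828-02-06)
·← 308

Answer: 1827-04-04


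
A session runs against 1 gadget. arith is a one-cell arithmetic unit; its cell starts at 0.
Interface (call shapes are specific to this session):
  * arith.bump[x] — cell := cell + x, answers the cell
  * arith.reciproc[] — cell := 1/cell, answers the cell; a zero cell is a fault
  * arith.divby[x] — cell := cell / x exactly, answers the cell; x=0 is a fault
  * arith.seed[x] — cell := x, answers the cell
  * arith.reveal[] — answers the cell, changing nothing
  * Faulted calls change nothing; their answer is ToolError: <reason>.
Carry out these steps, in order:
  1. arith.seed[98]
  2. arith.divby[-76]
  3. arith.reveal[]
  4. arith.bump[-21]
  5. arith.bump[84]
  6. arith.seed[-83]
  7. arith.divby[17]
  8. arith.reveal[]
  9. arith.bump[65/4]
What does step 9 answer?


# 1. arith.seed(x='98') : 98
# 2. arith.divby(x='-76') : -49/38
# 3. arith.reveal() : -49/38
# 4. arith.bump(x='-21') : -847/38
# 5. arith.bump(x='84') : 2345/38
# 6. arith.seed(x='-83') : -83
# 7. arith.divby(x='17') : -83/17
# 8. arith.reveal() : -83/17
# 9. arith.bump(x='65/4') : 773/68

Answer: 773/68


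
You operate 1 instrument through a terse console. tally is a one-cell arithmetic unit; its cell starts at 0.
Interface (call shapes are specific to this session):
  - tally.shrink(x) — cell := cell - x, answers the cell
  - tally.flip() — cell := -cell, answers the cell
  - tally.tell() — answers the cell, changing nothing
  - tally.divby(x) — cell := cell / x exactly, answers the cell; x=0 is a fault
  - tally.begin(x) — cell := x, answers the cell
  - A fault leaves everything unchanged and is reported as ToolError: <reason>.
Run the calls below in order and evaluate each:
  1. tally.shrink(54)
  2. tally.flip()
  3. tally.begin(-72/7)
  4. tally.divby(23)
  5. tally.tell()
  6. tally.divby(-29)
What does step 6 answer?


Answer: 72/4669

Derivation:
-> tally.shrink(x=54)
<- -54
-> tally.flip()
<- 54
-> tally.begin(x=-72/7)
<- -72/7
-> tally.divby(x=23)
<- -72/161
-> tally.tell()
<- -72/161
-> tally.divby(x=-29)
<- 72/4669
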